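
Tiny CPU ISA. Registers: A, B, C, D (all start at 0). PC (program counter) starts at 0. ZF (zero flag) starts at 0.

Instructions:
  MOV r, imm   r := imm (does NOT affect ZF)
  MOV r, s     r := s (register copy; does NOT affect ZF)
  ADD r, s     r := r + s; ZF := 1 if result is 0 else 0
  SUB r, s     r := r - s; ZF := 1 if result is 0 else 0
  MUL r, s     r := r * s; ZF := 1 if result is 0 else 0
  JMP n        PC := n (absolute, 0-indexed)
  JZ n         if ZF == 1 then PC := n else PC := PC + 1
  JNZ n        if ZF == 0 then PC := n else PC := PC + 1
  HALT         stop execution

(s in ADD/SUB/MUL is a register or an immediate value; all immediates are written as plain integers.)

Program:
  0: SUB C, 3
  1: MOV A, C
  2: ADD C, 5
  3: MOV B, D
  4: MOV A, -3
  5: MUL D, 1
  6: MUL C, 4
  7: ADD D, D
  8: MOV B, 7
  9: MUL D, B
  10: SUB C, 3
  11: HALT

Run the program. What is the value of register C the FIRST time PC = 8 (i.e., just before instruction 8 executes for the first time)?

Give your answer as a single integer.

Step 1: PC=0 exec 'SUB C, 3'. After: A=0 B=0 C=-3 D=0 ZF=0 PC=1
Step 2: PC=1 exec 'MOV A, C'. After: A=-3 B=0 C=-3 D=0 ZF=0 PC=2
Step 3: PC=2 exec 'ADD C, 5'. After: A=-3 B=0 C=2 D=0 ZF=0 PC=3
Step 4: PC=3 exec 'MOV B, D'. After: A=-3 B=0 C=2 D=0 ZF=0 PC=4
Step 5: PC=4 exec 'MOV A, -3'. After: A=-3 B=0 C=2 D=0 ZF=0 PC=5
Step 6: PC=5 exec 'MUL D, 1'. After: A=-3 B=0 C=2 D=0 ZF=1 PC=6
Step 7: PC=6 exec 'MUL C, 4'. After: A=-3 B=0 C=8 D=0 ZF=0 PC=7
Step 8: PC=7 exec 'ADD D, D'. After: A=-3 B=0 C=8 D=0 ZF=1 PC=8
First time PC=8: C=8

8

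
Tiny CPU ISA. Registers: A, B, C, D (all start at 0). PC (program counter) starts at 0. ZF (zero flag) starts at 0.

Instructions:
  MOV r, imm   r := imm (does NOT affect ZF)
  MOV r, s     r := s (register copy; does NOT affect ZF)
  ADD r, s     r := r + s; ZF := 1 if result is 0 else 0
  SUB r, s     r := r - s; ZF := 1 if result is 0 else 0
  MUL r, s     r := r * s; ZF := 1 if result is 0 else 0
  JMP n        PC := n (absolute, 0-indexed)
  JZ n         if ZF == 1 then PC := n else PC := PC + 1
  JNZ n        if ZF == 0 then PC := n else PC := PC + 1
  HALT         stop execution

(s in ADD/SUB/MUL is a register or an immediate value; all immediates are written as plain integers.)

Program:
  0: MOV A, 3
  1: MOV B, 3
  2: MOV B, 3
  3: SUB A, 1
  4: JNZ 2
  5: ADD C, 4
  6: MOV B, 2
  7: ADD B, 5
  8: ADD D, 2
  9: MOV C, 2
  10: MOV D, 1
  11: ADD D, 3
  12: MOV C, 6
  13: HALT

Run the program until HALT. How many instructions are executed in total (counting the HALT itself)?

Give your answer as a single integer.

Answer: 20

Derivation:
Step 1: PC=0 exec 'MOV A, 3'. After: A=3 B=0 C=0 D=0 ZF=0 PC=1
Step 2: PC=1 exec 'MOV B, 3'. After: A=3 B=3 C=0 D=0 ZF=0 PC=2
Step 3: PC=2 exec 'MOV B, 3'. After: A=3 B=3 C=0 D=0 ZF=0 PC=3
Step 4: PC=3 exec 'SUB A, 1'. After: A=2 B=3 C=0 D=0 ZF=0 PC=4
Step 5: PC=4 exec 'JNZ 2'. After: A=2 B=3 C=0 D=0 ZF=0 PC=2
Step 6: PC=2 exec 'MOV B, 3'. After: A=2 B=3 C=0 D=0 ZF=0 PC=3
Step 7: PC=3 exec 'SUB A, 1'. After: A=1 B=3 C=0 D=0 ZF=0 PC=4
Step 8: PC=4 exec 'JNZ 2'. After: A=1 B=3 C=0 D=0 ZF=0 PC=2
Step 9: PC=2 exec 'MOV B, 3'. After: A=1 B=3 C=0 D=0 ZF=0 PC=3
Step 10: PC=3 exec 'SUB A, 1'. After: A=0 B=3 C=0 D=0 ZF=1 PC=4
Step 11: PC=4 exec 'JNZ 2'. After: A=0 B=3 C=0 D=0 ZF=1 PC=5
Step 12: PC=5 exec 'ADD C, 4'. After: A=0 B=3 C=4 D=0 ZF=0 PC=6
Step 13: PC=6 exec 'MOV B, 2'. After: A=0 B=2 C=4 D=0 ZF=0 PC=7
Step 14: PC=7 exec 'ADD B, 5'. After: A=0 B=7 C=4 D=0 ZF=0 PC=8
Step 15: PC=8 exec 'ADD D, 2'. After: A=0 B=7 C=4 D=2 ZF=0 PC=9
Step 16: PC=9 exec 'MOV C, 2'. After: A=0 B=7 C=2 D=2 ZF=0 PC=10
Step 17: PC=10 exec 'MOV D, 1'. After: A=0 B=7 C=2 D=1 ZF=0 PC=11
Step 18: PC=11 exec 'ADD D, 3'. After: A=0 B=7 C=2 D=4 ZF=0 PC=12
Step 19: PC=12 exec 'MOV C, 6'. After: A=0 B=7 C=6 D=4 ZF=0 PC=13
Step 20: PC=13 exec 'HALT'. After: A=0 B=7 C=6 D=4 ZF=0 PC=13 HALTED
Total instructions executed: 20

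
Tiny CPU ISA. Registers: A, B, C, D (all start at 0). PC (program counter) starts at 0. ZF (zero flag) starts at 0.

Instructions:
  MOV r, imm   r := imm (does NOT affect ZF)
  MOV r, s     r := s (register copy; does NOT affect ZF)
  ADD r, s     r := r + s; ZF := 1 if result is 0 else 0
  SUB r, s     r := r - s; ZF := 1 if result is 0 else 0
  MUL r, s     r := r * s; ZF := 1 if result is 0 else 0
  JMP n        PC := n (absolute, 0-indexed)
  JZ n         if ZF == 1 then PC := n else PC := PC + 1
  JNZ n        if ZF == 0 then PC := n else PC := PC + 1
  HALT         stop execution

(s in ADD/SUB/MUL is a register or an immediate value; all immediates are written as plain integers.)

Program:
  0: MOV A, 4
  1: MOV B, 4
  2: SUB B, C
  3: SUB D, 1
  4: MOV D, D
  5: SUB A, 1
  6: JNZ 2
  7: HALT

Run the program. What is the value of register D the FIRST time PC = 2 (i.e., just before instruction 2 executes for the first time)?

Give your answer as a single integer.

Step 1: PC=0 exec 'MOV A, 4'. After: A=4 B=0 C=0 D=0 ZF=0 PC=1
Step 2: PC=1 exec 'MOV B, 4'. After: A=4 B=4 C=0 D=0 ZF=0 PC=2
First time PC=2: D=0

0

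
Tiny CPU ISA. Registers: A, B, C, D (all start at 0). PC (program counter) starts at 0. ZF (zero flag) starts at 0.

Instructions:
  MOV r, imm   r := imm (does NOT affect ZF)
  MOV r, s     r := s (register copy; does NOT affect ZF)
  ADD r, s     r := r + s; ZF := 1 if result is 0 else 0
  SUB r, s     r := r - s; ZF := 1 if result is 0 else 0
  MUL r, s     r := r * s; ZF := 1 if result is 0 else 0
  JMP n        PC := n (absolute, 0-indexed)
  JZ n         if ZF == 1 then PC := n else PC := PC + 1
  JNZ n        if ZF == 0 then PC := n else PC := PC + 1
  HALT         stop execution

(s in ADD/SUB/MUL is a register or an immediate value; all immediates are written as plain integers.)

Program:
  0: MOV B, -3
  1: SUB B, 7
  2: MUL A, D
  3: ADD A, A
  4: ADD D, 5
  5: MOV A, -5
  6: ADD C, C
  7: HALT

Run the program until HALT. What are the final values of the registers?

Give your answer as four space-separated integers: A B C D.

Answer: -5 -10 0 5

Derivation:
Step 1: PC=0 exec 'MOV B, -3'. After: A=0 B=-3 C=0 D=0 ZF=0 PC=1
Step 2: PC=1 exec 'SUB B, 7'. After: A=0 B=-10 C=0 D=0 ZF=0 PC=2
Step 3: PC=2 exec 'MUL A, D'. After: A=0 B=-10 C=0 D=0 ZF=1 PC=3
Step 4: PC=3 exec 'ADD A, A'. After: A=0 B=-10 C=0 D=0 ZF=1 PC=4
Step 5: PC=4 exec 'ADD D, 5'. After: A=0 B=-10 C=0 D=5 ZF=0 PC=5
Step 6: PC=5 exec 'MOV A, -5'. After: A=-5 B=-10 C=0 D=5 ZF=0 PC=6
Step 7: PC=6 exec 'ADD C, C'. After: A=-5 B=-10 C=0 D=5 ZF=1 PC=7
Step 8: PC=7 exec 'HALT'. After: A=-5 B=-10 C=0 D=5 ZF=1 PC=7 HALTED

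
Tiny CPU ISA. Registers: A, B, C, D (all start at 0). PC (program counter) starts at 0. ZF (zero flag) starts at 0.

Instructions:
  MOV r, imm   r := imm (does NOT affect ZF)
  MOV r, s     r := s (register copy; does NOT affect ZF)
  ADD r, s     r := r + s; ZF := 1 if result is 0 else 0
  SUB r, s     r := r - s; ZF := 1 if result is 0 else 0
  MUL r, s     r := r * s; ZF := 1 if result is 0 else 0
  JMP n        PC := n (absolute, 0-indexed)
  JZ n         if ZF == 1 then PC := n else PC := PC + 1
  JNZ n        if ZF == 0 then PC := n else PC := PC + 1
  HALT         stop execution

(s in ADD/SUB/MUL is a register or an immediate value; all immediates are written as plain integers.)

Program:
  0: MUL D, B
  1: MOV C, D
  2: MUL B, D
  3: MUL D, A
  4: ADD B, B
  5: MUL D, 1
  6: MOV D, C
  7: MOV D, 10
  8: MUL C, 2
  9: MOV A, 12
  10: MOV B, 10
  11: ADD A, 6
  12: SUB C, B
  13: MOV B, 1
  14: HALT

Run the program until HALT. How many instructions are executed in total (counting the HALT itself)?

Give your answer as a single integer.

Answer: 15

Derivation:
Step 1: PC=0 exec 'MUL D, B'. After: A=0 B=0 C=0 D=0 ZF=1 PC=1
Step 2: PC=1 exec 'MOV C, D'. After: A=0 B=0 C=0 D=0 ZF=1 PC=2
Step 3: PC=2 exec 'MUL B, D'. After: A=0 B=0 C=0 D=0 ZF=1 PC=3
Step 4: PC=3 exec 'MUL D, A'. After: A=0 B=0 C=0 D=0 ZF=1 PC=4
Step 5: PC=4 exec 'ADD B, B'. After: A=0 B=0 C=0 D=0 ZF=1 PC=5
Step 6: PC=5 exec 'MUL D, 1'. After: A=0 B=0 C=0 D=0 ZF=1 PC=6
Step 7: PC=6 exec 'MOV D, C'. After: A=0 B=0 C=0 D=0 ZF=1 PC=7
Step 8: PC=7 exec 'MOV D, 10'. After: A=0 B=0 C=0 D=10 ZF=1 PC=8
Step 9: PC=8 exec 'MUL C, 2'. After: A=0 B=0 C=0 D=10 ZF=1 PC=9
Step 10: PC=9 exec 'MOV A, 12'. After: A=12 B=0 C=0 D=10 ZF=1 PC=10
Step 11: PC=10 exec 'MOV B, 10'. After: A=12 B=10 C=0 D=10 ZF=1 PC=11
Step 12: PC=11 exec 'ADD A, 6'. After: A=18 B=10 C=0 D=10 ZF=0 PC=12
Step 13: PC=12 exec 'SUB C, B'. After: A=18 B=10 C=-10 D=10 ZF=0 PC=13
Step 14: PC=13 exec 'MOV B, 1'. After: A=18 B=1 C=-10 D=10 ZF=0 PC=14
Step 15: PC=14 exec 'HALT'. After: A=18 B=1 C=-10 D=10 ZF=0 PC=14 HALTED
Total instructions executed: 15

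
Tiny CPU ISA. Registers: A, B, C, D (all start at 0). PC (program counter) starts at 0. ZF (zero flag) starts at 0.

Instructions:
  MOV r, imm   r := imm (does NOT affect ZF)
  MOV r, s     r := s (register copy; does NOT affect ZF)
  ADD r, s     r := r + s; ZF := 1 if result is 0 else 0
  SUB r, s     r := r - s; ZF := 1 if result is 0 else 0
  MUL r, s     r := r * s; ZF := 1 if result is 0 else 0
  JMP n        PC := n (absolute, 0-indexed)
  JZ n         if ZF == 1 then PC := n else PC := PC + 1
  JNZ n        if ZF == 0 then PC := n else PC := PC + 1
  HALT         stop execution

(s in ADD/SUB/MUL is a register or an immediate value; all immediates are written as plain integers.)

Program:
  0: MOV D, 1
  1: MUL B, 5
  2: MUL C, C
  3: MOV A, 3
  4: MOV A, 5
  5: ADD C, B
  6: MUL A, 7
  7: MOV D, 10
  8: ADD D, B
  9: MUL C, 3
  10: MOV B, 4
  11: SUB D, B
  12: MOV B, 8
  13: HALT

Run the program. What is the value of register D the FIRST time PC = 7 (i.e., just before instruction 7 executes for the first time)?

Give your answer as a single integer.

Step 1: PC=0 exec 'MOV D, 1'. After: A=0 B=0 C=0 D=1 ZF=0 PC=1
Step 2: PC=1 exec 'MUL B, 5'. After: A=0 B=0 C=0 D=1 ZF=1 PC=2
Step 3: PC=2 exec 'MUL C, C'. After: A=0 B=0 C=0 D=1 ZF=1 PC=3
Step 4: PC=3 exec 'MOV A, 3'. After: A=3 B=0 C=0 D=1 ZF=1 PC=4
Step 5: PC=4 exec 'MOV A, 5'. After: A=5 B=0 C=0 D=1 ZF=1 PC=5
Step 6: PC=5 exec 'ADD C, B'. After: A=5 B=0 C=0 D=1 ZF=1 PC=6
Step 7: PC=6 exec 'MUL A, 7'. After: A=35 B=0 C=0 D=1 ZF=0 PC=7
First time PC=7: D=1

1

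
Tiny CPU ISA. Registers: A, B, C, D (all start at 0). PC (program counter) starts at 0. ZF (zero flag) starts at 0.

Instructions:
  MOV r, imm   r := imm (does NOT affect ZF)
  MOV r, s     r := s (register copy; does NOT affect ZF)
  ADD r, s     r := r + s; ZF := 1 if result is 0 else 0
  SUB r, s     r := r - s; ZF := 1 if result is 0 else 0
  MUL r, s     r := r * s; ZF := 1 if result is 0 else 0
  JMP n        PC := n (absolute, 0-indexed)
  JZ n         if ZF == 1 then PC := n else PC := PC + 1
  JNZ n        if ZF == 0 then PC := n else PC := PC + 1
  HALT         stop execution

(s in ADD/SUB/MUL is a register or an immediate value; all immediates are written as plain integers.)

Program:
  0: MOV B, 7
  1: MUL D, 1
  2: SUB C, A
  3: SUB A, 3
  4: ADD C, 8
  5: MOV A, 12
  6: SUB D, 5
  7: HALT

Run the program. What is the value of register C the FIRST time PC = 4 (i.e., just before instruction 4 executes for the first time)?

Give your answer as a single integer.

Step 1: PC=0 exec 'MOV B, 7'. After: A=0 B=7 C=0 D=0 ZF=0 PC=1
Step 2: PC=1 exec 'MUL D, 1'. After: A=0 B=7 C=0 D=0 ZF=1 PC=2
Step 3: PC=2 exec 'SUB C, A'. After: A=0 B=7 C=0 D=0 ZF=1 PC=3
Step 4: PC=3 exec 'SUB A, 3'. After: A=-3 B=7 C=0 D=0 ZF=0 PC=4
First time PC=4: C=0

0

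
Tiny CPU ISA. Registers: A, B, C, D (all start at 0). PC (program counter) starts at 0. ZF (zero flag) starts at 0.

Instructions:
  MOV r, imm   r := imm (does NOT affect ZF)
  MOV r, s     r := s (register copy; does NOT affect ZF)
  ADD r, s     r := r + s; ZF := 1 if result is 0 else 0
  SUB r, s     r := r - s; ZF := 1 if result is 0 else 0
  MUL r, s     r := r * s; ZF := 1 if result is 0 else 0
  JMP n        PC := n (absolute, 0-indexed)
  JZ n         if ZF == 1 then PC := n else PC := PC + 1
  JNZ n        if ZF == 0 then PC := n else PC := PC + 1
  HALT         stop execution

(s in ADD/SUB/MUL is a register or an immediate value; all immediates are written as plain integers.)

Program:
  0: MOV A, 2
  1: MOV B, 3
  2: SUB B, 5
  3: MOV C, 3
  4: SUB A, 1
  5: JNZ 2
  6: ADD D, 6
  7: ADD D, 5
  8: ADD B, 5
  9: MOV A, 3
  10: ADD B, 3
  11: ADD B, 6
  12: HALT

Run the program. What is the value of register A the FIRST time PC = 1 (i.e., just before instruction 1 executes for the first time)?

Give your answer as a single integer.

Step 1: PC=0 exec 'MOV A, 2'. After: A=2 B=0 C=0 D=0 ZF=0 PC=1
First time PC=1: A=2

2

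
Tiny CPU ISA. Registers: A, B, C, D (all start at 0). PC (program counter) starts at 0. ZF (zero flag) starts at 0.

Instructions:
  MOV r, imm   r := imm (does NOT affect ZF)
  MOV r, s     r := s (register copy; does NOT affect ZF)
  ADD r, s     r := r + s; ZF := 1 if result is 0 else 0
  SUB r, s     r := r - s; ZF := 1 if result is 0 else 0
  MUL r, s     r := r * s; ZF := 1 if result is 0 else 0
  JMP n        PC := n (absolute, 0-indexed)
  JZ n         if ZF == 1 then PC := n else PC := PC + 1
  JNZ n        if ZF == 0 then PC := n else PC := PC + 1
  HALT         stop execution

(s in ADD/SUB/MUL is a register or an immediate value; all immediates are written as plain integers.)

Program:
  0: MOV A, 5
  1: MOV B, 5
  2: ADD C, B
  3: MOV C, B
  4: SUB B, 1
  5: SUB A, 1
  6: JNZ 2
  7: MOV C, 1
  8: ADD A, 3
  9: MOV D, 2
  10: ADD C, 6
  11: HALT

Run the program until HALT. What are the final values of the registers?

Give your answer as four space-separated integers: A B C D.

Step 1: PC=0 exec 'MOV A, 5'. After: A=5 B=0 C=0 D=0 ZF=0 PC=1
Step 2: PC=1 exec 'MOV B, 5'. After: A=5 B=5 C=0 D=0 ZF=0 PC=2
Step 3: PC=2 exec 'ADD C, B'. After: A=5 B=5 C=5 D=0 ZF=0 PC=3
Step 4: PC=3 exec 'MOV C, B'. After: A=5 B=5 C=5 D=0 ZF=0 PC=4
Step 5: PC=4 exec 'SUB B, 1'. After: A=5 B=4 C=5 D=0 ZF=0 PC=5
Step 6: PC=5 exec 'SUB A, 1'. After: A=4 B=4 C=5 D=0 ZF=0 PC=6
Step 7: PC=6 exec 'JNZ 2'. After: A=4 B=4 C=5 D=0 ZF=0 PC=2
Step 8: PC=2 exec 'ADD C, B'. After: A=4 B=4 C=9 D=0 ZF=0 PC=3
Step 9: PC=3 exec 'MOV C, B'. After: A=4 B=4 C=4 D=0 ZF=0 PC=4
Step 10: PC=4 exec 'SUB B, 1'. After: A=4 B=3 C=4 D=0 ZF=0 PC=5
Step 11: PC=5 exec 'SUB A, 1'. After: A=3 B=3 C=4 D=0 ZF=0 PC=6
Step 12: PC=6 exec 'JNZ 2'. After: A=3 B=3 C=4 D=0 ZF=0 PC=2
Step 13: PC=2 exec 'ADD C, B'. After: A=3 B=3 C=7 D=0 ZF=0 PC=3
Step 14: PC=3 exec 'MOV C, B'. After: A=3 B=3 C=3 D=0 ZF=0 PC=4
Step 15: PC=4 exec 'SUB B, 1'. After: A=3 B=2 C=3 D=0 ZF=0 PC=5
Step 16: PC=5 exec 'SUB A, 1'. After: A=2 B=2 C=3 D=0 ZF=0 PC=6
Step 17: PC=6 exec 'JNZ 2'. After: A=2 B=2 C=3 D=0 ZF=0 PC=2
Step 18: PC=2 exec 'ADD C, B'. After: A=2 B=2 C=5 D=0 ZF=0 PC=3
Step 19: PC=3 exec 'MOV C, B'. After: A=2 B=2 C=2 D=0 ZF=0 PC=4
Step 20: PC=4 exec 'SUB B, 1'. After: A=2 B=1 C=2 D=0 ZF=0 PC=5
Step 21: PC=5 exec 'SUB A, 1'. After: A=1 B=1 C=2 D=0 ZF=0 PC=6
Step 22: PC=6 exec 'JNZ 2'. After: A=1 B=1 C=2 D=0 ZF=0 PC=2
Step 23: PC=2 exec 'ADD C, B'. After: A=1 B=1 C=3 D=0 ZF=0 PC=3
Step 24: PC=3 exec 'MOV C, B'. After: A=1 B=1 C=1 D=0 ZF=0 PC=4
Step 25: PC=4 exec 'SUB B, 1'. After: A=1 B=0 C=1 D=0 ZF=1 PC=5
Step 26: PC=5 exec 'SUB A, 1'. After: A=0 B=0 C=1 D=0 ZF=1 PC=6
Step 27: PC=6 exec 'JNZ 2'. After: A=0 B=0 C=1 D=0 ZF=1 PC=7
Step 28: PC=7 exec 'MOV C, 1'. After: A=0 B=0 C=1 D=0 ZF=1 PC=8
Step 29: PC=8 exec 'ADD A, 3'. After: A=3 B=0 C=1 D=0 ZF=0 PC=9
Step 30: PC=9 exec 'MOV D, 2'. After: A=3 B=0 C=1 D=2 ZF=0 PC=10
Step 31: PC=10 exec 'ADD C, 6'. After: A=3 B=0 C=7 D=2 ZF=0 PC=11
Step 32: PC=11 exec 'HALT'. After: A=3 B=0 C=7 D=2 ZF=0 PC=11 HALTED

Answer: 3 0 7 2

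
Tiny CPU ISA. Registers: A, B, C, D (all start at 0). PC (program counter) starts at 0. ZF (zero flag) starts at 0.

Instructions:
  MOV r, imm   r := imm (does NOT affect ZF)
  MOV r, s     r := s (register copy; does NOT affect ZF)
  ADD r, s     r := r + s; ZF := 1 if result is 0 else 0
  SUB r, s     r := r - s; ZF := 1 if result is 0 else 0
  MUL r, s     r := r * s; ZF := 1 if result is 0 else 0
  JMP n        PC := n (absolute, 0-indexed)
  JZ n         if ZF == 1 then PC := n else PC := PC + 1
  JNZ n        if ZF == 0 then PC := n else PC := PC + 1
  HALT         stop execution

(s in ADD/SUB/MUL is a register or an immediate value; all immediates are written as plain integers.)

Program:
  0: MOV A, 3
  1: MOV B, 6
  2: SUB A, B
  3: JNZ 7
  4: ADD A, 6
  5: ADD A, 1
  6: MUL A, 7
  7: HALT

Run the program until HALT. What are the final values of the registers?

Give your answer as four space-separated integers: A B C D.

Step 1: PC=0 exec 'MOV A, 3'. After: A=3 B=0 C=0 D=0 ZF=0 PC=1
Step 2: PC=1 exec 'MOV B, 6'. After: A=3 B=6 C=0 D=0 ZF=0 PC=2
Step 3: PC=2 exec 'SUB A, B'. After: A=-3 B=6 C=0 D=0 ZF=0 PC=3
Step 4: PC=3 exec 'JNZ 7'. After: A=-3 B=6 C=0 D=0 ZF=0 PC=7
Step 5: PC=7 exec 'HALT'. After: A=-3 B=6 C=0 D=0 ZF=0 PC=7 HALTED

Answer: -3 6 0 0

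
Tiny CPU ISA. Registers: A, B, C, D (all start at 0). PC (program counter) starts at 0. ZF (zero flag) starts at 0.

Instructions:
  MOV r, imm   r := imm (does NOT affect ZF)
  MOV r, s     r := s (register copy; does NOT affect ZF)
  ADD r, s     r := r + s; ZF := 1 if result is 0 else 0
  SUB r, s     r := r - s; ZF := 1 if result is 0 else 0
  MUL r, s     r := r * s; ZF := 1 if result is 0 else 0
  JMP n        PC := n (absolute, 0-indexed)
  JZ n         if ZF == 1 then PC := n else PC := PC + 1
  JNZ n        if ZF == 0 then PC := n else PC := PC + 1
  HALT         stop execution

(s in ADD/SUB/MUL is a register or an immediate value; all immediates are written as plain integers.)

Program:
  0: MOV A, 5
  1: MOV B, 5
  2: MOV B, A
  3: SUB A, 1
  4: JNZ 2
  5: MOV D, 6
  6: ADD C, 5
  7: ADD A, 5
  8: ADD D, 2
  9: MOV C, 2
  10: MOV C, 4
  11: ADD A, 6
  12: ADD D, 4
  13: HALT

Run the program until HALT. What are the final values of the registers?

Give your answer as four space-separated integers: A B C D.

Step 1: PC=0 exec 'MOV A, 5'. After: A=5 B=0 C=0 D=0 ZF=0 PC=1
Step 2: PC=1 exec 'MOV B, 5'. After: A=5 B=5 C=0 D=0 ZF=0 PC=2
Step 3: PC=2 exec 'MOV B, A'. After: A=5 B=5 C=0 D=0 ZF=0 PC=3
Step 4: PC=3 exec 'SUB A, 1'. After: A=4 B=5 C=0 D=0 ZF=0 PC=4
Step 5: PC=4 exec 'JNZ 2'. After: A=4 B=5 C=0 D=0 ZF=0 PC=2
Step 6: PC=2 exec 'MOV B, A'. After: A=4 B=4 C=0 D=0 ZF=0 PC=3
Step 7: PC=3 exec 'SUB A, 1'. After: A=3 B=4 C=0 D=0 ZF=0 PC=4
Step 8: PC=4 exec 'JNZ 2'. After: A=3 B=4 C=0 D=0 ZF=0 PC=2
Step 9: PC=2 exec 'MOV B, A'. After: A=3 B=3 C=0 D=0 ZF=0 PC=3
Step 10: PC=3 exec 'SUB A, 1'. After: A=2 B=3 C=0 D=0 ZF=0 PC=4
Step 11: PC=4 exec 'JNZ 2'. After: A=2 B=3 C=0 D=0 ZF=0 PC=2
Step 12: PC=2 exec 'MOV B, A'. After: A=2 B=2 C=0 D=0 ZF=0 PC=3
Step 13: PC=3 exec 'SUB A, 1'. After: A=1 B=2 C=0 D=0 ZF=0 PC=4
Step 14: PC=4 exec 'JNZ 2'. After: A=1 B=2 C=0 D=0 ZF=0 PC=2
Step 15: PC=2 exec 'MOV B, A'. After: A=1 B=1 C=0 D=0 ZF=0 PC=3
Step 16: PC=3 exec 'SUB A, 1'. After: A=0 B=1 C=0 D=0 ZF=1 PC=4
Step 17: PC=4 exec 'JNZ 2'. After: A=0 B=1 C=0 D=0 ZF=1 PC=5
Step 18: PC=5 exec 'MOV D, 6'. After: A=0 B=1 C=0 D=6 ZF=1 PC=6
Step 19: PC=6 exec 'ADD C, 5'. After: A=0 B=1 C=5 D=6 ZF=0 PC=7
Step 20: PC=7 exec 'ADD A, 5'. After: A=5 B=1 C=5 D=6 ZF=0 PC=8
Step 21: PC=8 exec 'ADD D, 2'. After: A=5 B=1 C=5 D=8 ZF=0 PC=9
Step 22: PC=9 exec 'MOV C, 2'. After: A=5 B=1 C=2 D=8 ZF=0 PC=10
Step 23: PC=10 exec 'MOV C, 4'. After: A=5 B=1 C=4 D=8 ZF=0 PC=11
Step 24: PC=11 exec 'ADD A, 6'. After: A=11 B=1 C=4 D=8 ZF=0 PC=12
Step 25: PC=12 exec 'ADD D, 4'. After: A=11 B=1 C=4 D=12 ZF=0 PC=13
Step 26: PC=13 exec 'HALT'. After: A=11 B=1 C=4 D=12 ZF=0 PC=13 HALTED

Answer: 11 1 4 12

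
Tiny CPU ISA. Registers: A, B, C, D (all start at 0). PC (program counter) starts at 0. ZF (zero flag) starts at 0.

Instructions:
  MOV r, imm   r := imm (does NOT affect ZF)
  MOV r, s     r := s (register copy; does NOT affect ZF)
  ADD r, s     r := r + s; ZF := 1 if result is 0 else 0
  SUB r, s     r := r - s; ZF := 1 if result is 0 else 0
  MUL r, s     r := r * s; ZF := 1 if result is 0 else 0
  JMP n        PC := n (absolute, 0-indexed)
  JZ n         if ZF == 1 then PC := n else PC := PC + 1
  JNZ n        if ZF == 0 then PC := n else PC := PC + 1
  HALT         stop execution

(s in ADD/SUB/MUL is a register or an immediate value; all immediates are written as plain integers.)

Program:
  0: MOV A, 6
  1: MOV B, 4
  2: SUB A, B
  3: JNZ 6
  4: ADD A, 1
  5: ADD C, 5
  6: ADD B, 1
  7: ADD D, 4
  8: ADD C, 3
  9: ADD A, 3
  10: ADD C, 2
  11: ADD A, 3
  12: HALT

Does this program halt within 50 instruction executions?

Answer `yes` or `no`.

Step 1: PC=0 exec 'MOV A, 6'. After: A=6 B=0 C=0 D=0 ZF=0 PC=1
Step 2: PC=1 exec 'MOV B, 4'. After: A=6 B=4 C=0 D=0 ZF=0 PC=2
Step 3: PC=2 exec 'SUB A, B'. After: A=2 B=4 C=0 D=0 ZF=0 PC=3
Step 4: PC=3 exec 'JNZ 6'. After: A=2 B=4 C=0 D=0 ZF=0 PC=6
Step 5: PC=6 exec 'ADD B, 1'. After: A=2 B=5 C=0 D=0 ZF=0 PC=7
Step 6: PC=7 exec 'ADD D, 4'. After: A=2 B=5 C=0 D=4 ZF=0 PC=8
Step 7: PC=8 exec 'ADD C, 3'. After: A=2 B=5 C=3 D=4 ZF=0 PC=9
Step 8: PC=9 exec 'ADD A, 3'. After: A=5 B=5 C=3 D=4 ZF=0 PC=10
Step 9: PC=10 exec 'ADD C, 2'. After: A=5 B=5 C=5 D=4 ZF=0 PC=11
Step 10: PC=11 exec 'ADD A, 3'. After: A=8 B=5 C=5 D=4 ZF=0 PC=12
Step 11: PC=12 exec 'HALT'. After: A=8 B=5 C=5 D=4 ZF=0 PC=12 HALTED

Answer: yes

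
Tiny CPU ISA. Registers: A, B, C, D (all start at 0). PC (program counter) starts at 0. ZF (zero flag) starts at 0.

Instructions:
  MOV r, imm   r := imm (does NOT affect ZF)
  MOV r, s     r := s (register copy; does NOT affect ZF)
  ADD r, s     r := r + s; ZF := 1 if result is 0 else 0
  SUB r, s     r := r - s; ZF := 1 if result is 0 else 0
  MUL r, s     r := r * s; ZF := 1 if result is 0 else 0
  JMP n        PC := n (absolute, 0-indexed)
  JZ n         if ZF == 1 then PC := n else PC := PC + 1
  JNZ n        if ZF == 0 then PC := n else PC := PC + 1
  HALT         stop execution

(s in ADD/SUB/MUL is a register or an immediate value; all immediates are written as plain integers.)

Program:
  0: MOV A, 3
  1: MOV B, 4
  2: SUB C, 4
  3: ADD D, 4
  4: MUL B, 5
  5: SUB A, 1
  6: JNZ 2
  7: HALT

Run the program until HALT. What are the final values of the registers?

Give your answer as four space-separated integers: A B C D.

Step 1: PC=0 exec 'MOV A, 3'. After: A=3 B=0 C=0 D=0 ZF=0 PC=1
Step 2: PC=1 exec 'MOV B, 4'. After: A=3 B=4 C=0 D=0 ZF=0 PC=2
Step 3: PC=2 exec 'SUB C, 4'. After: A=3 B=4 C=-4 D=0 ZF=0 PC=3
Step 4: PC=3 exec 'ADD D, 4'. After: A=3 B=4 C=-4 D=4 ZF=0 PC=4
Step 5: PC=4 exec 'MUL B, 5'. After: A=3 B=20 C=-4 D=4 ZF=0 PC=5
Step 6: PC=5 exec 'SUB A, 1'. After: A=2 B=20 C=-4 D=4 ZF=0 PC=6
Step 7: PC=6 exec 'JNZ 2'. After: A=2 B=20 C=-4 D=4 ZF=0 PC=2
Step 8: PC=2 exec 'SUB C, 4'. After: A=2 B=20 C=-8 D=4 ZF=0 PC=3
Step 9: PC=3 exec 'ADD D, 4'. After: A=2 B=20 C=-8 D=8 ZF=0 PC=4
Step 10: PC=4 exec 'MUL B, 5'. After: A=2 B=100 C=-8 D=8 ZF=0 PC=5
Step 11: PC=5 exec 'SUB A, 1'. After: A=1 B=100 C=-8 D=8 ZF=0 PC=6
Step 12: PC=6 exec 'JNZ 2'. After: A=1 B=100 C=-8 D=8 ZF=0 PC=2
Step 13: PC=2 exec 'SUB C, 4'. After: A=1 B=100 C=-12 D=8 ZF=0 PC=3
Step 14: PC=3 exec 'ADD D, 4'. After: A=1 B=100 C=-12 D=12 ZF=0 PC=4
Step 15: PC=4 exec 'MUL B, 5'. After: A=1 B=500 C=-12 D=12 ZF=0 PC=5
Step 16: PC=5 exec 'SUB A, 1'. After: A=0 B=500 C=-12 D=12 ZF=1 PC=6
Step 17: PC=6 exec 'JNZ 2'. After: A=0 B=500 C=-12 D=12 ZF=1 PC=7
Step 18: PC=7 exec 'HALT'. After: A=0 B=500 C=-12 D=12 ZF=1 PC=7 HALTED

Answer: 0 500 -12 12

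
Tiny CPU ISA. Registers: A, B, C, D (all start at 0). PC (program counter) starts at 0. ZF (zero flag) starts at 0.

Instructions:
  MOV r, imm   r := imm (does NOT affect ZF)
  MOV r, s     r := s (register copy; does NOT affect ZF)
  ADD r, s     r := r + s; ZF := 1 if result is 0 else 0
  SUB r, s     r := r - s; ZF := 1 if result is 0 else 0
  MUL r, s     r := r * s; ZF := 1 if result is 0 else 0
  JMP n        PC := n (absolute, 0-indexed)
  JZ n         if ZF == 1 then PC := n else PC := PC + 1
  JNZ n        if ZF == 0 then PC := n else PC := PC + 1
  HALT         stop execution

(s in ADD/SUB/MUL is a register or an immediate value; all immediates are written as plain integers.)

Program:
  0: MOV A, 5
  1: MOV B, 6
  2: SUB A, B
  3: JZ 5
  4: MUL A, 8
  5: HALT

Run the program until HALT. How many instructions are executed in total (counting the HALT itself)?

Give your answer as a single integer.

Step 1: PC=0 exec 'MOV A, 5'. After: A=5 B=0 C=0 D=0 ZF=0 PC=1
Step 2: PC=1 exec 'MOV B, 6'. After: A=5 B=6 C=0 D=0 ZF=0 PC=2
Step 3: PC=2 exec 'SUB A, B'. After: A=-1 B=6 C=0 D=0 ZF=0 PC=3
Step 4: PC=3 exec 'JZ 5'. After: A=-1 B=6 C=0 D=0 ZF=0 PC=4
Step 5: PC=4 exec 'MUL A, 8'. After: A=-8 B=6 C=0 D=0 ZF=0 PC=5
Step 6: PC=5 exec 'HALT'. After: A=-8 B=6 C=0 D=0 ZF=0 PC=5 HALTED
Total instructions executed: 6

Answer: 6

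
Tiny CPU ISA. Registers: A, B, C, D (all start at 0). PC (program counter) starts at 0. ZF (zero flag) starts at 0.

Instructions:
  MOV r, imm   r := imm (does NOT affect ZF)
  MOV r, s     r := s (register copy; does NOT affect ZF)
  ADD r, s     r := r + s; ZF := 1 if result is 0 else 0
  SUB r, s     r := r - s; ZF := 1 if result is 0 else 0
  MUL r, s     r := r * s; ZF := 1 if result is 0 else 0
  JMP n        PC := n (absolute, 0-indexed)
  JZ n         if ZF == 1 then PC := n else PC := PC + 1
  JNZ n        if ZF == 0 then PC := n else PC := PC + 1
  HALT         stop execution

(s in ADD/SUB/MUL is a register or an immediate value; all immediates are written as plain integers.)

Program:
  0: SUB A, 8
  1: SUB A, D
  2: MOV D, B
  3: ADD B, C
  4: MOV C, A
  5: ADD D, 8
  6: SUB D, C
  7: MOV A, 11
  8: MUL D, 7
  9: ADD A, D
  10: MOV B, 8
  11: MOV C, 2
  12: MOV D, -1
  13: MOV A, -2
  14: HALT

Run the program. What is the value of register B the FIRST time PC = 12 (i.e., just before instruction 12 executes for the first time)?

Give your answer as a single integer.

Step 1: PC=0 exec 'SUB A, 8'. After: A=-8 B=0 C=0 D=0 ZF=0 PC=1
Step 2: PC=1 exec 'SUB A, D'. After: A=-8 B=0 C=0 D=0 ZF=0 PC=2
Step 3: PC=2 exec 'MOV D, B'. After: A=-8 B=0 C=0 D=0 ZF=0 PC=3
Step 4: PC=3 exec 'ADD B, C'. After: A=-8 B=0 C=0 D=0 ZF=1 PC=4
Step 5: PC=4 exec 'MOV C, A'. After: A=-8 B=0 C=-8 D=0 ZF=1 PC=5
Step 6: PC=5 exec 'ADD D, 8'. After: A=-8 B=0 C=-8 D=8 ZF=0 PC=6
Step 7: PC=6 exec 'SUB D, C'. After: A=-8 B=0 C=-8 D=16 ZF=0 PC=7
Step 8: PC=7 exec 'MOV A, 11'. After: A=11 B=0 C=-8 D=16 ZF=0 PC=8
Step 9: PC=8 exec 'MUL D, 7'. After: A=11 B=0 C=-8 D=112 ZF=0 PC=9
Step 10: PC=9 exec 'ADD A, D'. After: A=123 B=0 C=-8 D=112 ZF=0 PC=10
Step 11: PC=10 exec 'MOV B, 8'. After: A=123 B=8 C=-8 D=112 ZF=0 PC=11
Step 12: PC=11 exec 'MOV C, 2'. After: A=123 B=8 C=2 D=112 ZF=0 PC=12
First time PC=12: B=8

8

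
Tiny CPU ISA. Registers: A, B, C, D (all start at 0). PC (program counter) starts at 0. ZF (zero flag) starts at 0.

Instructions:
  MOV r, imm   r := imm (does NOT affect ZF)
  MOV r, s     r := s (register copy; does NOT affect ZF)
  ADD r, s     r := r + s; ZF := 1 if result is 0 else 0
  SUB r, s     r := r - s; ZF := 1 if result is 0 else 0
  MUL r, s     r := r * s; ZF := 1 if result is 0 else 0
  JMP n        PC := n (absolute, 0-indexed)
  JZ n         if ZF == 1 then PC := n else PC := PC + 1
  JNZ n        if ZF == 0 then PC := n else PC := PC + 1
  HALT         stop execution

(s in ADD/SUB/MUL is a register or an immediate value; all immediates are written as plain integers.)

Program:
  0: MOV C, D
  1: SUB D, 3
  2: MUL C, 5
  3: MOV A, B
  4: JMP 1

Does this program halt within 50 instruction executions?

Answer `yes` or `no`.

Step 1: PC=0 exec 'MOV C, D'. After: A=0 B=0 C=0 D=0 ZF=0 PC=1
Step 2: PC=1 exec 'SUB D, 3'. After: A=0 B=0 C=0 D=-3 ZF=0 PC=2
Step 3: PC=2 exec 'MUL C, 5'. After: A=0 B=0 C=0 D=-3 ZF=1 PC=3
Step 4: PC=3 exec 'MOV A, B'. After: A=0 B=0 C=0 D=-3 ZF=1 PC=4
Step 5: PC=4 exec 'JMP 1'. After: A=0 B=0 C=0 D=-3 ZF=1 PC=1
Step 6: PC=1 exec 'SUB D, 3'. After: A=0 B=0 C=0 D=-6 ZF=0 PC=2
Step 7: PC=2 exec 'MUL C, 5'. After: A=0 B=0 C=0 D=-6 ZF=1 PC=3
Step 8: PC=3 exec 'MOV A, B'. After: A=0 B=0 C=0 D=-6 ZF=1 PC=4
Step 9: PC=4 exec 'JMP 1'. After: A=0 B=0 C=0 D=-6 ZF=1 PC=1
Step 10: PC=1 exec 'SUB D, 3'. After: A=0 B=0 C=0 D=-9 ZF=0 PC=2
Step 11: PC=2 exec 'MUL C, 5'. After: A=0 B=0 C=0 D=-9 ZF=1 PC=3
Step 12: PC=3 exec 'MOV A, B'. After: A=0 B=0 C=0 D=-9 ZF=1 PC=4
Step 13: PC=4 exec 'JMP 1'. After: A=0 B=0 C=0 D=-9 ZF=1 PC=1
Step 14: PC=1 exec 'SUB D, 3'. After: A=0 B=0 C=0 D=-12 ZF=0 PC=2
Step 15: PC=2 exec 'MUL C, 5'. After: A=0 B=0 C=0 D=-12 ZF=1 PC=3
After 50 steps: not halted. PC revisits the same instructions with no path to HALT; will never halt.

Answer: no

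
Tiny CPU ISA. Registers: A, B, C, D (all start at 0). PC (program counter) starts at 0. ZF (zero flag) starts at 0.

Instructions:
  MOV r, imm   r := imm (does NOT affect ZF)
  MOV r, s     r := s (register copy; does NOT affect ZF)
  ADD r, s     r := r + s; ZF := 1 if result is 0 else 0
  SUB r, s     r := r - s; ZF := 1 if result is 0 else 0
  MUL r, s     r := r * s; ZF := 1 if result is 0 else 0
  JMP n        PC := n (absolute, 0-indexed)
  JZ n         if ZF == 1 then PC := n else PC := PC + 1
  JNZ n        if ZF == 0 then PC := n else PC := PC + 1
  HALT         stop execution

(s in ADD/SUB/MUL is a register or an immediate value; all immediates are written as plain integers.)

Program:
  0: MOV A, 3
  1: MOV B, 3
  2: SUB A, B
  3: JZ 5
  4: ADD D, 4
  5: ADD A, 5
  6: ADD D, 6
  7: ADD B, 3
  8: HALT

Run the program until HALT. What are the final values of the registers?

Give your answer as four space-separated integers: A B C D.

Answer: 5 6 0 6

Derivation:
Step 1: PC=0 exec 'MOV A, 3'. After: A=3 B=0 C=0 D=0 ZF=0 PC=1
Step 2: PC=1 exec 'MOV B, 3'. After: A=3 B=3 C=0 D=0 ZF=0 PC=2
Step 3: PC=2 exec 'SUB A, B'. After: A=0 B=3 C=0 D=0 ZF=1 PC=3
Step 4: PC=3 exec 'JZ 5'. After: A=0 B=3 C=0 D=0 ZF=1 PC=5
Step 5: PC=5 exec 'ADD A, 5'. After: A=5 B=3 C=0 D=0 ZF=0 PC=6
Step 6: PC=6 exec 'ADD D, 6'. After: A=5 B=3 C=0 D=6 ZF=0 PC=7
Step 7: PC=7 exec 'ADD B, 3'. After: A=5 B=6 C=0 D=6 ZF=0 PC=8
Step 8: PC=8 exec 'HALT'. After: A=5 B=6 C=0 D=6 ZF=0 PC=8 HALTED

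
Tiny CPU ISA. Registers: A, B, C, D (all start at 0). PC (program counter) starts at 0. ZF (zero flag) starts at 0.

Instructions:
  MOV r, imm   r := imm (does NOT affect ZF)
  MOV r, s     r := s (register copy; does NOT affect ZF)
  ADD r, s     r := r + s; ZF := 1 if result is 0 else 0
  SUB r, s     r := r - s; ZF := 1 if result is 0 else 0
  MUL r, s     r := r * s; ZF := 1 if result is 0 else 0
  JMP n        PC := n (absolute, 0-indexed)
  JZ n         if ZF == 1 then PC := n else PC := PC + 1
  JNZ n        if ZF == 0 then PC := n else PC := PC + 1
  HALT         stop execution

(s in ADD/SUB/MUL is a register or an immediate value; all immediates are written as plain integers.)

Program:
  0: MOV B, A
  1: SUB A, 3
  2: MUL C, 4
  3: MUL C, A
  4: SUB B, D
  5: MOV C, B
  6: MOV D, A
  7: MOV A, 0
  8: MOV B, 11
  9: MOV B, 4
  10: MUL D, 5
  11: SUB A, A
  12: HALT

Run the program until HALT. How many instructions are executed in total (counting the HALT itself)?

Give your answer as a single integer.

Answer: 13

Derivation:
Step 1: PC=0 exec 'MOV B, A'. After: A=0 B=0 C=0 D=0 ZF=0 PC=1
Step 2: PC=1 exec 'SUB A, 3'. After: A=-3 B=0 C=0 D=0 ZF=0 PC=2
Step 3: PC=2 exec 'MUL C, 4'. After: A=-3 B=0 C=0 D=0 ZF=1 PC=3
Step 4: PC=3 exec 'MUL C, A'. After: A=-3 B=0 C=0 D=0 ZF=1 PC=4
Step 5: PC=4 exec 'SUB B, D'. After: A=-3 B=0 C=0 D=0 ZF=1 PC=5
Step 6: PC=5 exec 'MOV C, B'. After: A=-3 B=0 C=0 D=0 ZF=1 PC=6
Step 7: PC=6 exec 'MOV D, A'. After: A=-3 B=0 C=0 D=-3 ZF=1 PC=7
Step 8: PC=7 exec 'MOV A, 0'. After: A=0 B=0 C=0 D=-3 ZF=1 PC=8
Step 9: PC=8 exec 'MOV B, 11'. After: A=0 B=11 C=0 D=-3 ZF=1 PC=9
Step 10: PC=9 exec 'MOV B, 4'. After: A=0 B=4 C=0 D=-3 ZF=1 PC=10
Step 11: PC=10 exec 'MUL D, 5'. After: A=0 B=4 C=0 D=-15 ZF=0 PC=11
Step 12: PC=11 exec 'SUB A, A'. After: A=0 B=4 C=0 D=-15 ZF=1 PC=12
Step 13: PC=12 exec 'HALT'. After: A=0 B=4 C=0 D=-15 ZF=1 PC=12 HALTED
Total instructions executed: 13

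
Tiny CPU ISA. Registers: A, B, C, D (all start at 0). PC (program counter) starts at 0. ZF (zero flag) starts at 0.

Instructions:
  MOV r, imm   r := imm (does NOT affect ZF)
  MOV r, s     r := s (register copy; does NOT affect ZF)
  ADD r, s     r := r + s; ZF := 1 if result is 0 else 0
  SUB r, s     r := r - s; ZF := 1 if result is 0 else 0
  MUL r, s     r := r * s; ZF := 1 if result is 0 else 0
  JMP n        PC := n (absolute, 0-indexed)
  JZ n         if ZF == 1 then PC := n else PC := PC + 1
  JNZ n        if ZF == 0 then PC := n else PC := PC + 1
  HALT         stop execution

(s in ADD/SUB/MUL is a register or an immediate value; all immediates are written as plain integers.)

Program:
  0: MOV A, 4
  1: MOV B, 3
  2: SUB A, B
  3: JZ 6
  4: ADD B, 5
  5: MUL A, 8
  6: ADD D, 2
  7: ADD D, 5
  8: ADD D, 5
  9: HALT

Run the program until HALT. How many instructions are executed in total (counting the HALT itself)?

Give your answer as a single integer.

Answer: 10

Derivation:
Step 1: PC=0 exec 'MOV A, 4'. After: A=4 B=0 C=0 D=0 ZF=0 PC=1
Step 2: PC=1 exec 'MOV B, 3'. After: A=4 B=3 C=0 D=0 ZF=0 PC=2
Step 3: PC=2 exec 'SUB A, B'. After: A=1 B=3 C=0 D=0 ZF=0 PC=3
Step 4: PC=3 exec 'JZ 6'. After: A=1 B=3 C=0 D=0 ZF=0 PC=4
Step 5: PC=4 exec 'ADD B, 5'. After: A=1 B=8 C=0 D=0 ZF=0 PC=5
Step 6: PC=5 exec 'MUL A, 8'. After: A=8 B=8 C=0 D=0 ZF=0 PC=6
Step 7: PC=6 exec 'ADD D, 2'. After: A=8 B=8 C=0 D=2 ZF=0 PC=7
Step 8: PC=7 exec 'ADD D, 5'. After: A=8 B=8 C=0 D=7 ZF=0 PC=8
Step 9: PC=8 exec 'ADD D, 5'. After: A=8 B=8 C=0 D=12 ZF=0 PC=9
Step 10: PC=9 exec 'HALT'. After: A=8 B=8 C=0 D=12 ZF=0 PC=9 HALTED
Total instructions executed: 10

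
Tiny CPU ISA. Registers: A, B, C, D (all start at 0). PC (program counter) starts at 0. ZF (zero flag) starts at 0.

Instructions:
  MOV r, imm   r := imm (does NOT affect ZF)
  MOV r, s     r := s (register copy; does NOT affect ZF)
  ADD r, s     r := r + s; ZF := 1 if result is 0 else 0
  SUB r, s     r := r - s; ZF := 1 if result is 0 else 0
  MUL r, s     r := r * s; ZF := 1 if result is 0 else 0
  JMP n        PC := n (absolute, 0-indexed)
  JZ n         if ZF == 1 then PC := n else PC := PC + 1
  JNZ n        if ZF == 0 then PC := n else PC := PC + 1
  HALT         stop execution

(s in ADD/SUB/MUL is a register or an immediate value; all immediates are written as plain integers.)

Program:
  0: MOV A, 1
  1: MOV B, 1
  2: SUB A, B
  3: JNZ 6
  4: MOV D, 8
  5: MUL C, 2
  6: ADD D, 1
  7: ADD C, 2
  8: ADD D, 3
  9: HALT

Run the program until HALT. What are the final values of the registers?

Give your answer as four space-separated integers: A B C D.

Answer: 0 1 2 12

Derivation:
Step 1: PC=0 exec 'MOV A, 1'. After: A=1 B=0 C=0 D=0 ZF=0 PC=1
Step 2: PC=1 exec 'MOV B, 1'. After: A=1 B=1 C=0 D=0 ZF=0 PC=2
Step 3: PC=2 exec 'SUB A, B'. After: A=0 B=1 C=0 D=0 ZF=1 PC=3
Step 4: PC=3 exec 'JNZ 6'. After: A=0 B=1 C=0 D=0 ZF=1 PC=4
Step 5: PC=4 exec 'MOV D, 8'. After: A=0 B=1 C=0 D=8 ZF=1 PC=5
Step 6: PC=5 exec 'MUL C, 2'. After: A=0 B=1 C=0 D=8 ZF=1 PC=6
Step 7: PC=6 exec 'ADD D, 1'. After: A=0 B=1 C=0 D=9 ZF=0 PC=7
Step 8: PC=7 exec 'ADD C, 2'. After: A=0 B=1 C=2 D=9 ZF=0 PC=8
Step 9: PC=8 exec 'ADD D, 3'. After: A=0 B=1 C=2 D=12 ZF=0 PC=9
Step 10: PC=9 exec 'HALT'. After: A=0 B=1 C=2 D=12 ZF=0 PC=9 HALTED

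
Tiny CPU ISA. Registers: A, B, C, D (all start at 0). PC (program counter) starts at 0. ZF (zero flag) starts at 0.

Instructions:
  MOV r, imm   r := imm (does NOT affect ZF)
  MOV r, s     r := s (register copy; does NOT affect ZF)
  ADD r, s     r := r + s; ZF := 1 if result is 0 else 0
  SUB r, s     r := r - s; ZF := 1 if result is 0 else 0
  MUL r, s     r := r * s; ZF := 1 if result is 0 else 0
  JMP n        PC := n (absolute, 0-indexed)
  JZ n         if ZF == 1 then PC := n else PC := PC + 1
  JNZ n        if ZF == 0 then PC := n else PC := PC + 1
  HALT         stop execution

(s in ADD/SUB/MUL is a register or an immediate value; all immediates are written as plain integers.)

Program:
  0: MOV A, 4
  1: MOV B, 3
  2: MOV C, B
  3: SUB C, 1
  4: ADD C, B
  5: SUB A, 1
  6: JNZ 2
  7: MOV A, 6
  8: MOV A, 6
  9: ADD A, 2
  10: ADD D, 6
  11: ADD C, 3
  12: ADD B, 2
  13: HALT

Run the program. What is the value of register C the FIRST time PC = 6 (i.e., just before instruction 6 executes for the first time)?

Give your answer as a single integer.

Step 1: PC=0 exec 'MOV A, 4'. After: A=4 B=0 C=0 D=0 ZF=0 PC=1
Step 2: PC=1 exec 'MOV B, 3'. After: A=4 B=3 C=0 D=0 ZF=0 PC=2
Step 3: PC=2 exec 'MOV C, B'. After: A=4 B=3 C=3 D=0 ZF=0 PC=3
Step 4: PC=3 exec 'SUB C, 1'. After: A=4 B=3 C=2 D=0 ZF=0 PC=4
Step 5: PC=4 exec 'ADD C, B'. After: A=4 B=3 C=5 D=0 ZF=0 PC=5
Step 6: PC=5 exec 'SUB A, 1'. After: A=3 B=3 C=5 D=0 ZF=0 PC=6
First time PC=6: C=5

5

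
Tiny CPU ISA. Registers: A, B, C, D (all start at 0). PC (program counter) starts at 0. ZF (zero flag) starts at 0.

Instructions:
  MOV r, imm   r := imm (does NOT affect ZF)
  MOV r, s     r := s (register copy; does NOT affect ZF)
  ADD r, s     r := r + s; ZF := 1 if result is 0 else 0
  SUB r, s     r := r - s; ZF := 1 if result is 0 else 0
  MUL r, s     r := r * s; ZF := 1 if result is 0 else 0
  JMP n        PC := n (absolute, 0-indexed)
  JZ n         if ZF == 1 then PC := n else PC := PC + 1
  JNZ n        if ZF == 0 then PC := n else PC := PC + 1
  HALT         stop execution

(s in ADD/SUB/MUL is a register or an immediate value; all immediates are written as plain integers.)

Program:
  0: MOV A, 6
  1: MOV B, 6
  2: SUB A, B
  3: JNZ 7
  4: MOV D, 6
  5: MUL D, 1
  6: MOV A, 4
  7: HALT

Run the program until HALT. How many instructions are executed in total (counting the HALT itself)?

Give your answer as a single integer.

Answer: 8

Derivation:
Step 1: PC=0 exec 'MOV A, 6'. After: A=6 B=0 C=0 D=0 ZF=0 PC=1
Step 2: PC=1 exec 'MOV B, 6'. After: A=6 B=6 C=0 D=0 ZF=0 PC=2
Step 3: PC=2 exec 'SUB A, B'. After: A=0 B=6 C=0 D=0 ZF=1 PC=3
Step 4: PC=3 exec 'JNZ 7'. After: A=0 B=6 C=0 D=0 ZF=1 PC=4
Step 5: PC=4 exec 'MOV D, 6'. After: A=0 B=6 C=0 D=6 ZF=1 PC=5
Step 6: PC=5 exec 'MUL D, 1'. After: A=0 B=6 C=0 D=6 ZF=0 PC=6
Step 7: PC=6 exec 'MOV A, 4'. After: A=4 B=6 C=0 D=6 ZF=0 PC=7
Step 8: PC=7 exec 'HALT'. After: A=4 B=6 C=0 D=6 ZF=0 PC=7 HALTED
Total instructions executed: 8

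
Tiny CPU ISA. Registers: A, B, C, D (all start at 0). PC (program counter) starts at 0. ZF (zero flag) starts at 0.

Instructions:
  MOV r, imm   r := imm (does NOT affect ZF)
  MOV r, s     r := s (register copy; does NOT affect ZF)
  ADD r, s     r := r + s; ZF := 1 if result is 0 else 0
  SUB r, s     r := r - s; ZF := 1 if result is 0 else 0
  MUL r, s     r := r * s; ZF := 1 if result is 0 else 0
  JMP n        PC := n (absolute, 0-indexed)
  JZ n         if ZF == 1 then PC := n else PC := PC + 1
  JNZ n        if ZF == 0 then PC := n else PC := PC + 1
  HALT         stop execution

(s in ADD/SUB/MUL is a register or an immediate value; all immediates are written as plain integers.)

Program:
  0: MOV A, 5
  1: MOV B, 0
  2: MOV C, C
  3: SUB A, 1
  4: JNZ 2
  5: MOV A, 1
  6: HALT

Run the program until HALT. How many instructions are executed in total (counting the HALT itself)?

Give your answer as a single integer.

Answer: 19

Derivation:
Step 1: PC=0 exec 'MOV A, 5'. After: A=5 B=0 C=0 D=0 ZF=0 PC=1
Step 2: PC=1 exec 'MOV B, 0'. After: A=5 B=0 C=0 D=0 ZF=0 PC=2
Step 3: PC=2 exec 'MOV C, C'. After: A=5 B=0 C=0 D=0 ZF=0 PC=3
Step 4: PC=3 exec 'SUB A, 1'. After: A=4 B=0 C=0 D=0 ZF=0 PC=4
Step 5: PC=4 exec 'JNZ 2'. After: A=4 B=0 C=0 D=0 ZF=0 PC=2
Step 6: PC=2 exec 'MOV C, C'. After: A=4 B=0 C=0 D=0 ZF=0 PC=3
Step 7: PC=3 exec 'SUB A, 1'. After: A=3 B=0 C=0 D=0 ZF=0 PC=4
Step 8: PC=4 exec 'JNZ 2'. After: A=3 B=0 C=0 D=0 ZF=0 PC=2
Step 9: PC=2 exec 'MOV C, C'. After: A=3 B=0 C=0 D=0 ZF=0 PC=3
Step 10: PC=3 exec 'SUB A, 1'. After: A=2 B=0 C=0 D=0 ZF=0 PC=4
Step 11: PC=4 exec 'JNZ 2'. After: A=2 B=0 C=0 D=0 ZF=0 PC=2
Step 12: PC=2 exec 'MOV C, C'. After: A=2 B=0 C=0 D=0 ZF=0 PC=3
Step 13: PC=3 exec 'SUB A, 1'. After: A=1 B=0 C=0 D=0 ZF=0 PC=4
Step 14: PC=4 exec 'JNZ 2'. After: A=1 B=0 C=0 D=0 ZF=0 PC=2
Step 15: PC=2 exec 'MOV C, C'. After: A=1 B=0 C=0 D=0 ZF=0 PC=3
Step 16: PC=3 exec 'SUB A, 1'. After: A=0 B=0 C=0 D=0 ZF=1 PC=4
Step 17: PC=4 exec 'JNZ 2'. After: A=0 B=0 C=0 D=0 ZF=1 PC=5
Step 18: PC=5 exec 'MOV A, 1'. After: A=1 B=0 C=0 D=0 ZF=1 PC=6
Step 19: PC=6 exec 'HALT'. After: A=1 B=0 C=0 D=0 ZF=1 PC=6 HALTED
Total instructions executed: 19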